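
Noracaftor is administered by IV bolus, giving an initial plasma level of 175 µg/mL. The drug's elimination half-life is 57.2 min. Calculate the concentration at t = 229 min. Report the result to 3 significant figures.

10.9 µg/mL

k = ln 2 / 57.2 = 0.01212 min⁻¹
229 min is 4.003 half-lives, so C = 175 × (1/2)^4.003 = 175 × 0.06235 ≈ 10.9 µg/mL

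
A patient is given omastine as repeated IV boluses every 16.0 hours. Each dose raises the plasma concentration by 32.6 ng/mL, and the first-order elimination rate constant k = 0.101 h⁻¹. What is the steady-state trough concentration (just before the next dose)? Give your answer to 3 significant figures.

Fraction remaining after one interval: e^(−kτ) = e^(−0.1010 × 16.0) = 0.1987
R = 1 / (1 − 0.1987) = 1.248
Css,max = 32.6 × 1.248 = 40.68 ng/mL
Css,min = Css,max × e^(−kτ) = 40.68 × 0.1987 ≈ 8.08 ng/mL

8.08 ng/mL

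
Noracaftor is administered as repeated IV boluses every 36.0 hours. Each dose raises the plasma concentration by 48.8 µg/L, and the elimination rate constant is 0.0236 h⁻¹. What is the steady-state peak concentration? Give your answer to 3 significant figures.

Fraction remaining after one interval: e^(−kτ) = e^(−0.02360 × 36.0) = 0.4276
R = 1 / (1 − 0.4276) = 1.747
Css,max = 48.8 × 1.747 ≈ 85.3 µg/L

85.3 µg/L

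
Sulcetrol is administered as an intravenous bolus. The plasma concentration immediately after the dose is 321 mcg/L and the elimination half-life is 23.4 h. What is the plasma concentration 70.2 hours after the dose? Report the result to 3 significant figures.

k = ln 2 / 23.4 = 0.02962 h⁻¹
C(t) = C₀ e^(−kt) = 321 × e^(−0.02962 × 70.2) = 321 × e^(−2.079) = 321 × 0.1250 ≈ 40.1 mcg/L

40.1 mcg/L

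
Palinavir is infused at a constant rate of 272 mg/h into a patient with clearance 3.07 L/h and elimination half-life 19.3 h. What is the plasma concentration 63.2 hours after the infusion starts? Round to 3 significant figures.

79.4 mg/L

Css = rate / CL = 272 / 3.07 = 88.60 mg/L
k = ln 2 / 19.3 = 0.03591 h⁻¹
C(t) = Css (1 − e^(−kt)) = 88.60 × (1 − e^(−2.270)) = 88.60 × 0.8967 ≈ 79.4 mg/L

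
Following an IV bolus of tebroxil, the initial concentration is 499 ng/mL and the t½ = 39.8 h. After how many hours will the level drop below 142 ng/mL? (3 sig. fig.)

72.2 hours

k = ln 2 / 39.8 = 0.01742 h⁻¹
C(t) = C₀ e^(−kt)  ⇒  t = ln(C₀/C) / k
t = ln(499/142) / 0.01742 = 1.257 / 0.01742 ≈ 72.2 hours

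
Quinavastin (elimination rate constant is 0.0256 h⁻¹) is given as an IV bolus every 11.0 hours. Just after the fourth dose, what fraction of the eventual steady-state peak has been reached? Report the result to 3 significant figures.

0.676

f_n = 1 − e^(−nkτ) = 1 − e^(−4 × 0.02560 × 11.0) = 1 − e^(−1.126) = 1 − 0.3242 ≈ 0.676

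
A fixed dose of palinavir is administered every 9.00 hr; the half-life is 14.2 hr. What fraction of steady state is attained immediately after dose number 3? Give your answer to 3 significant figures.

k = ln 2 / 14.2 = 0.04881 hr⁻¹
f_n = 1 − e^(−nkτ) = 1 − e^(−3 × 0.04881 × 9.00) = 1 − e^(−1.318) = 1 − 0.2677 ≈ 0.732

0.732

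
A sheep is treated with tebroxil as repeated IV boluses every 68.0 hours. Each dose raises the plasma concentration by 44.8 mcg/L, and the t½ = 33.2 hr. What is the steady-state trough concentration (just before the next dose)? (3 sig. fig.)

k = ln 2 / 33.2 = 0.02088 hr⁻¹
Fraction remaining after one interval: e^(−kτ) = e^(−0.02088 × 68.0) = 0.2418
R = 1 / (1 − 0.2418) = 1.319
Css,max = 44.8 × 1.319 = 59.09 mcg/L
Css,min = Css,max × e^(−kτ) = 59.09 × 0.2418 ≈ 14.3 mcg/L

14.3 mcg/L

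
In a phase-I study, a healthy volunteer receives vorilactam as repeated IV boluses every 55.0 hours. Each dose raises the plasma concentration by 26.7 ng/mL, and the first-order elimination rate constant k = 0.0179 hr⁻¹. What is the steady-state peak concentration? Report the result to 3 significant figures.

Fraction remaining after one interval: e^(−kτ) = e^(−0.01790 × 55.0) = 0.3736
R = 1 / (1 − 0.3736) = 1.596
Css,max = 26.7 × 1.596 ≈ 42.6 ng/mL

42.6 ng/mL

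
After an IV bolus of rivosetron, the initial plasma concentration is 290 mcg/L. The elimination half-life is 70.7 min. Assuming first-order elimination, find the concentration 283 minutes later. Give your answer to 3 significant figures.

k = ln 2 / 70.7 = 0.009804 min⁻¹
283 min is 4.003 half-lives, so C = 290 × (1/2)^4.003 = 290 × 0.06238 ≈ 18.1 mcg/L

18.1 mcg/L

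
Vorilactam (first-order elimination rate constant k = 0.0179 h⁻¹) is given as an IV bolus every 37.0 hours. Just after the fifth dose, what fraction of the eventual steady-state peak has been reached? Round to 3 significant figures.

0.964

f_n = 1 − e^(−nkτ) = 1 − e^(−5 × 0.01790 × 37.0) = 1 − e^(−3.311) = 1 − 0.03646 ≈ 0.964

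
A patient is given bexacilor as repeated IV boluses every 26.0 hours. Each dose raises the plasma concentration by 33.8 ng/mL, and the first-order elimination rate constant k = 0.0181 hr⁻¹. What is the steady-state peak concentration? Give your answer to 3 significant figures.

90.0 ng/mL

Fraction remaining after one interval: e^(−kτ) = e^(−0.01810 × 26.0) = 0.6246
R = 1 / (1 − 0.6246) = 2.664
Css,max = 33.8 × 2.664 ≈ 90.0 ng/mL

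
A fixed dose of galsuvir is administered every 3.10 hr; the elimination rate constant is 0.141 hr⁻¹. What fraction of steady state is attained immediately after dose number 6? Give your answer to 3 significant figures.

0.927

f_n = 1 − e^(−nkτ) = 1 − e^(−6 × 0.1410 × 3.10) = 1 − e^(−2.623) = 1 − 0.07261 ≈ 0.927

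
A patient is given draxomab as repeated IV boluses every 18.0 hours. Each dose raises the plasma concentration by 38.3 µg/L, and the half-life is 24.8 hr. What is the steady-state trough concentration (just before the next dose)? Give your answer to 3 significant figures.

58.6 µg/L

k = ln 2 / 24.8 = 0.02795 hr⁻¹
Fraction remaining after one interval: e^(−kτ) = e^(−0.02795 × 18.0) = 0.6047
R = 1 / (1 − 0.6047) = 2.529
Css,max = 38.3 × 2.529 = 96.88 µg/L
Css,min = Css,max × e^(−kτ) = 96.88 × 0.6047 ≈ 58.6 µg/L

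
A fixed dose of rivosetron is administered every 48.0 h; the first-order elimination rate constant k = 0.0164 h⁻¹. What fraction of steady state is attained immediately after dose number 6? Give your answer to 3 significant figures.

f_n = 1 − e^(−nkτ) = 1 − e^(−6 × 0.01640 × 48.0) = 1 − e^(−4.723) = 1 − 0.008887 ≈ 0.991

0.991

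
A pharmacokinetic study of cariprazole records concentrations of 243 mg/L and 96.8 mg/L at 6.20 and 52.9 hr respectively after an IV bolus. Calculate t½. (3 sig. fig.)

35.2 hours

k = ln(C₁/C₂) / (t₂ − t₁) = ln(243/96.8) / (52.9 − 6.20)
  = 0.9204 / 46.70 = 0.01971 hr⁻¹
t½ = ln 2 / k = ln 2 / 0.01971 ≈ 35.2 hours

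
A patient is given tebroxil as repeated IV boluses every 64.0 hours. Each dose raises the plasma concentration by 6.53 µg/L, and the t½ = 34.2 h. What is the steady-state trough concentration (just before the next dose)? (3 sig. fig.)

2.46 µg/L

k = ln 2 / 34.2 = 0.02027 h⁻¹
Fraction remaining after one interval: e^(−kτ) = e^(−0.02027 × 64.0) = 0.2733
R = 1 / (1 − 0.2733) = 1.376
Css,max = 6.53 × 1.376 = 8.986 µg/L
Css,min = Css,max × e^(−kτ) = 8.986 × 0.2733 ≈ 2.46 µg/L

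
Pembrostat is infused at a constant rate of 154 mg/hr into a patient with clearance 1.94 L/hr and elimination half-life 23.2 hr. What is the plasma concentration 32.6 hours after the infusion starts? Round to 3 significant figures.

Css = rate / CL = 154 / 1.94 = 79.38 µg/mL
k = ln 2 / 23.2 = 0.02988 hr⁻¹
C(t) = Css (1 − e^(−kt)) = 79.38 × (1 − e^(−0.9740)) = 79.38 × 0.6224 ≈ 49.4 µg/mL

49.4 µg/mL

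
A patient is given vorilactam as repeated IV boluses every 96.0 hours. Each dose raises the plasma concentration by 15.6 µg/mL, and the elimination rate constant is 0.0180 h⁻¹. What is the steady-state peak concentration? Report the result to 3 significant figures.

19.0 µg/mL

Fraction remaining after one interval: e^(−kτ) = e^(−0.01800 × 96.0) = 0.1776
R = 1 / (1 − 0.1776) = 1.216
Css,max = 15.6 × 1.216 ≈ 19.0 µg/mL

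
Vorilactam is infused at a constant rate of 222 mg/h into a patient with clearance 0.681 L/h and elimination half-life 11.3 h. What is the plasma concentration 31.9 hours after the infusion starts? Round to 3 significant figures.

280 µg/mL

Css = rate / CL = 222 / 0.681 = 326.0 µg/mL
k = ln 2 / 11.3 = 0.06134 h⁻¹
C(t) = Css (1 − e^(−kt)) = 326.0 × (1 − e^(−1.957)) = 326.0 × 0.8587 ≈ 280 µg/mL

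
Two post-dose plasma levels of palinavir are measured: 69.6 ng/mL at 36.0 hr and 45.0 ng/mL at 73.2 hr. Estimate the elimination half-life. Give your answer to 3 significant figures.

k = ln(C₁/C₂) / (t₂ − t₁) = ln(69.6/45.0) / (73.2 − 36.0)
  = 0.4361 / 37.20 = 0.01172 hr⁻¹
t½ = ln 2 / k = ln 2 / 0.01172 ≈ 59.1 hours

59.1 hours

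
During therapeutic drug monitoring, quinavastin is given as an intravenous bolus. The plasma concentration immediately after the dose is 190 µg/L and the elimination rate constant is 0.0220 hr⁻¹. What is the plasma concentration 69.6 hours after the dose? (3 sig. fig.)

41.1 µg/L

C(t) = C₀ e^(−kt) = 190 × e^(−0.02200 × 69.6) = 190 × e^(−1.531) = 190 × 0.2163 ≈ 41.1 µg/L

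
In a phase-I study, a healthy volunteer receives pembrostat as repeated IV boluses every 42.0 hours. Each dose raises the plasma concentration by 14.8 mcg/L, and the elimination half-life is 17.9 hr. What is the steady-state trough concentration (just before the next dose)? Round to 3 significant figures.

3.62 mcg/L

k = ln 2 / 17.9 = 0.03872 hr⁻¹
Fraction remaining after one interval: e^(−kτ) = e^(−0.03872 × 42.0) = 0.1966
R = 1 / (1 − 0.1966) = 1.245
Css,max = 14.8 × 1.245 = 18.42 mcg/L
Css,min = Css,max × e^(−kτ) = 18.42 × 0.1966 ≈ 3.62 mcg/L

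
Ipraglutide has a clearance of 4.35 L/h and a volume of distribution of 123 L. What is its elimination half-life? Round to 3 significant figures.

19.6 hours

k = CL / V = 4.35 / 123 = 0.03537 h⁻¹
t½ = ln 2 / k = ln 2 / 0.03537 ≈ 19.6 hours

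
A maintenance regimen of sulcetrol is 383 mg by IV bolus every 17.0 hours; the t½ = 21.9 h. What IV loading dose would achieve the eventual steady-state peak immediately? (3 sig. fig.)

920 mg

k = ln 2 / 21.9 = 0.03165 h⁻¹
Accumulation ratio R = 1 / (1 − e^(−kτ)) = 1 / (1 − e^(−0.03165×17.0)) = 1 / (1 − 0.5839) = 2.403
Loading dose = maintenance dose × R = 383 × 2.403 ≈ 920 mg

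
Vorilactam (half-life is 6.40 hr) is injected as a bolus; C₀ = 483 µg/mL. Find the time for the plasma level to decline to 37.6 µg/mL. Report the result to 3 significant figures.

23.6 hours

k = ln 2 / 6.40 = 0.1083 hr⁻¹
C(t) = C₀ e^(−kt)  ⇒  t = ln(C₀/C) / k
t = ln(483/37.6) / 0.1083 = 2.553 / 0.1083 ≈ 23.6 hours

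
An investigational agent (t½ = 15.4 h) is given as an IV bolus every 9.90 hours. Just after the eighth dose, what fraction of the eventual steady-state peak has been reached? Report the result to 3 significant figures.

0.972

k = ln 2 / 15.4 = 0.04501 h⁻¹
f_n = 1 − e^(−nkτ) = 1 − e^(−8 × 0.04501 × 9.90) = 1 − e^(−3.565) = 1 − 0.02830 ≈ 0.972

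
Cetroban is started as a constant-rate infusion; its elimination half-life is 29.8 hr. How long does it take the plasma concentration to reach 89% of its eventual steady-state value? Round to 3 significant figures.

94.9 hours

k = ln 2 / 29.8 = 0.02326 hr⁻¹
f = 1 − e^(−kt)  ⇒  t = −ln(1 − f) / k
t = −ln(1 − 0.89) / 0.02326 = 2.207 / 0.02326 ≈ 94.9 hours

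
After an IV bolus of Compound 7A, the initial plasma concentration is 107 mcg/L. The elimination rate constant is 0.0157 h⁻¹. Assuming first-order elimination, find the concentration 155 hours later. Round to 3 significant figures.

9.39 mcg/L

C(t) = C₀ e^(−kt) = 107 × e^(−0.01570 × 155) = 107 × e^(−2.433) = 107 × 0.08773 ≈ 9.39 mcg/L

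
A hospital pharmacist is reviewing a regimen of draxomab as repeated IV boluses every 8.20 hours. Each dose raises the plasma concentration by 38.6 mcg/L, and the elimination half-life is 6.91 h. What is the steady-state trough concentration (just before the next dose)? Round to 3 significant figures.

k = ln 2 / 6.91 = 0.1003 h⁻¹
Fraction remaining after one interval: e^(−kτ) = e^(−0.1003 × 8.20) = 0.4393
R = 1 / (1 − 0.4393) = 1.784
Css,max = 38.6 × 1.784 = 68.84 mcg/L
Css,min = Css,max × e^(−kτ) = 68.84 × 0.4393 ≈ 30.2 mcg/L

30.2 mcg/L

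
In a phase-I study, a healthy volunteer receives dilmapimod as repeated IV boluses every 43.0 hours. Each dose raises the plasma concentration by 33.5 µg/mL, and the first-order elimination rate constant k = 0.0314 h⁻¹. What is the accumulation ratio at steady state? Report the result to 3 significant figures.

1.35

Fraction remaining after one interval: e^(−kτ) = e^(−0.03140 × 43.0) = 0.2592
R = 1 / (1 − 0.2592) = 1 / 0.7408 ≈ 1.35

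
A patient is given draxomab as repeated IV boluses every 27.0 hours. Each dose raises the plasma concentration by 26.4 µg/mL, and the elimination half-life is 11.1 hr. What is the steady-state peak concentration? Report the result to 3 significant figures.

k = ln 2 / 11.1 = 0.06245 hr⁻¹
Fraction remaining after one interval: e^(−kτ) = e^(−0.06245 × 27.0) = 0.1853
R = 1 / (1 − 0.1853) = 1.227
Css,max = 26.4 × 1.227 ≈ 32.4 µg/mL

32.4 µg/mL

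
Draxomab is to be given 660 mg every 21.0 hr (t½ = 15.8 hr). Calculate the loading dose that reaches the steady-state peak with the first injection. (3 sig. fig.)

1100 mg

k = ln 2 / 15.8 = 0.04387 hr⁻¹
Accumulation ratio R = 1 / (1 − e^(−kτ)) = 1 / (1 − e^(−0.04387×21.0)) = 1 / (1 − 0.3980) = 1.661
Loading dose = maintenance dose × R = 660 × 1.661 ≈ 1100 mg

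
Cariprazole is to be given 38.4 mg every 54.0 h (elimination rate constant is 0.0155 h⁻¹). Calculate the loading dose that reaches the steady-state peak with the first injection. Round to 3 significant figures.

Accumulation ratio R = 1 / (1 − e^(−kτ)) = 1 / (1 − e^(−0.01550×54.0)) = 1 / (1 − 0.4330) = 1.764
Loading dose = maintenance dose × R = 38.4 × 1.764 ≈ 67.7 mg

67.7 mg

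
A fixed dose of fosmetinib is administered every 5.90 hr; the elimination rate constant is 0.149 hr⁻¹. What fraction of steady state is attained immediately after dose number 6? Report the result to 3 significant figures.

0.995

f_n = 1 − e^(−nkτ) = 1 − e^(−6 × 0.1490 × 5.90) = 1 − e^(−5.275) = 1 − 0.005120 ≈ 0.995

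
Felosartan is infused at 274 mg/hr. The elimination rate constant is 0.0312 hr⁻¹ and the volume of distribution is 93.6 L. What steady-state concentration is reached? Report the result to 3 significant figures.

CL = k · V = 0.0312 × 93.6 = 2.920 L/hr
Css = rate / CL = 274 / 2.920 ≈ 93.8 mg/L

93.8 mg/L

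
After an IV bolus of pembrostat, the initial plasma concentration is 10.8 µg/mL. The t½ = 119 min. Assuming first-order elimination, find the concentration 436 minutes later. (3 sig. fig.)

0.852 µg/mL

k = ln 2 / 119 = 0.005825 min⁻¹
C(t) = C₀ e^(−kt) = 10.8 × e^(−0.005825 × 436) = 10.8 × e^(−2.540) = 10.8 × 0.07890 ≈ 0.852 µg/mL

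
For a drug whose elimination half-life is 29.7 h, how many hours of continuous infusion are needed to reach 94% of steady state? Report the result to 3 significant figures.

121 hours

k = ln 2 / 29.7 = 0.02334 h⁻¹
f = 1 − e^(−kt)  ⇒  t = −ln(1 − f) / k
t = −ln(1 − 0.94) / 0.02334 = 2.813 / 0.02334 ≈ 121 hours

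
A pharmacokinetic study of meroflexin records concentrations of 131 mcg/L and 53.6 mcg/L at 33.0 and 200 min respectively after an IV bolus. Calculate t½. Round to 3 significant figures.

k = ln(C₁/C₂) / (t₂ − t₁) = ln(131/53.6) / (200 − 33.0)
  = 0.8936 / 167.0 = 0.005351 min⁻¹
t½ = ln 2 / k = ln 2 / 0.005351 ≈ 130 minutes

130 minutes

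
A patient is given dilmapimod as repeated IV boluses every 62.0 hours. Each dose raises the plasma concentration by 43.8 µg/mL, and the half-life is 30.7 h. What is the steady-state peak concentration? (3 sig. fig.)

k = ln 2 / 30.7 = 0.02258 h⁻¹
Fraction remaining after one interval: e^(−kτ) = e^(−0.02258 × 62.0) = 0.2466
R = 1 / (1 − 0.2466) = 1.327
Css,max = 43.8 × 1.327 ≈ 58.1 µg/mL

58.1 µg/mL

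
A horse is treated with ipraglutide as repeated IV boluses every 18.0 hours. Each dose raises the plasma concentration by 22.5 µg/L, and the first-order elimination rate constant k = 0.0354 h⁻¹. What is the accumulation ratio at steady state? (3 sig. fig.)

2.12

Fraction remaining after one interval: e^(−kτ) = e^(−0.03540 × 18.0) = 0.5288
R = 1 / (1 − 0.5288) = 1 / 0.4712 ≈ 2.12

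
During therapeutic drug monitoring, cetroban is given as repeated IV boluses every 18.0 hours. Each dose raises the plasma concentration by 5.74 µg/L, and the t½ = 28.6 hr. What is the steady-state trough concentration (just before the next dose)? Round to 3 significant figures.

k = ln 2 / 28.6 = 0.02424 hr⁻¹
Fraction remaining after one interval: e^(−kτ) = e^(−0.02424 × 18.0) = 0.6465
R = 1 / (1 − 0.6465) = 2.829
Css,max = 5.74 × 2.829 = 16.24 µg/L
Css,min = Css,max × e^(−kτ) = 16.24 × 0.6465 ≈ 10.5 µg/L

10.5 µg/L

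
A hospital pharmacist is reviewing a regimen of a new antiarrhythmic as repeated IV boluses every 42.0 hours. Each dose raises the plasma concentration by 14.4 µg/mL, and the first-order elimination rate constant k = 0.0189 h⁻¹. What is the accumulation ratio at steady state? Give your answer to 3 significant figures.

1.83

Fraction remaining after one interval: e^(−kτ) = e^(−0.01890 × 42.0) = 0.4521
R = 1 / (1 − 0.4521) = 1 / 0.5479 ≈ 1.83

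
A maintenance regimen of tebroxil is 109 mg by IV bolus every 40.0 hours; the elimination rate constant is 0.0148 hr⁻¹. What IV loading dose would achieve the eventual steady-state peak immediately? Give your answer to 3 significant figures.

244 mg

Accumulation ratio R = 1 / (1 − e^(−kτ)) = 1 / (1 − e^(−0.01480×40.0)) = 1 / (1 − 0.5532) = 2.238
Loading dose = maintenance dose × R = 109 × 2.238 ≈ 244 mg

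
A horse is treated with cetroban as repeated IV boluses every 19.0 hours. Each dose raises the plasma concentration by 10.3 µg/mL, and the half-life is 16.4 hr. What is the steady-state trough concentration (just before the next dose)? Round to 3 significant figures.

k = ln 2 / 16.4 = 0.04227 hr⁻¹
Fraction remaining after one interval: e^(−kτ) = e^(−0.04227 × 19.0) = 0.4480
R = 1 / (1 − 0.4480) = 1.811
Css,max = 10.3 × 1.811 = 18.66 µg/mL
Css,min = Css,max × e^(−kτ) = 18.66 × 0.4480 ≈ 8.36 µg/mL

8.36 µg/mL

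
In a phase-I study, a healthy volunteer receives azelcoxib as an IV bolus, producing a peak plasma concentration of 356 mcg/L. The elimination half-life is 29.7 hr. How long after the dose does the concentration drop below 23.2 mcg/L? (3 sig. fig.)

117 hours

k = ln 2 / 29.7 = 0.02334 hr⁻¹
C(t) = C₀ e^(−kt)  ⇒  t = ln(C₀/C) / k
t = ln(356/23.2) / 0.02334 = 2.731 / 0.02334 ≈ 117 hours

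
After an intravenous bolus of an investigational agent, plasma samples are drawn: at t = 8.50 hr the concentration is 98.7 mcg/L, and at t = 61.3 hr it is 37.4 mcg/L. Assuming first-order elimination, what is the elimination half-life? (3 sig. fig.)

37.7 hours

k = ln(C₁/C₂) / (t₂ − t₁) = ln(98.7/37.4) / (61.3 − 8.50)
  = 0.9704 / 52.80 = 0.01838 hr⁻¹
t½ = ln 2 / k = ln 2 / 0.01838 ≈ 37.7 hours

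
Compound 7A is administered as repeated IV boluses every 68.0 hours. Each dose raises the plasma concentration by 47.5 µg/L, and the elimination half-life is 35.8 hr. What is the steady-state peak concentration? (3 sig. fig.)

k = ln 2 / 35.8 = 0.01936 hr⁻¹
Fraction remaining after one interval: e^(−kτ) = e^(−0.01936 × 68.0) = 0.2680
R = 1 / (1 − 0.2680) = 1.366
Css,max = 47.5 × 1.366 ≈ 64.9 µg/L

64.9 µg/L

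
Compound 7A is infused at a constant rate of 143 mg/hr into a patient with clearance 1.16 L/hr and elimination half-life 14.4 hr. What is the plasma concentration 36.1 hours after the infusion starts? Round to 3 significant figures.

Css = rate / CL = 143 / 1.16 = 123.3 µg/mL
k = ln 2 / 14.4 = 0.04814 hr⁻¹
C(t) = Css (1 − e^(−kt)) = 123.3 × (1 − e^(−1.738)) = 123.3 × 0.8241 ≈ 102 µg/mL

102 µg/mL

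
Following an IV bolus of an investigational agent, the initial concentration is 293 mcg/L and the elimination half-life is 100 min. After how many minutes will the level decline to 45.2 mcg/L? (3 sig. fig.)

k = ln 2 / 100 = 0.006931 min⁻¹
C(t) = C₀ e^(−kt)  ⇒  t = ln(C₀/C) / k
t = ln(293/45.2) / 0.006931 = 1.869 / 0.006931 ≈ 270 minutes

270 minutes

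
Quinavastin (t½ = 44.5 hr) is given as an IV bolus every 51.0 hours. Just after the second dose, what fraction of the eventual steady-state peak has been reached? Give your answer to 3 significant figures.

0.796

k = ln 2 / 44.5 = 0.01558 hr⁻¹
f_n = 1 − e^(−nkτ) = 1 − e^(−2 × 0.01558 × 51.0) = 1 − e^(−1.589) = 1 − 0.2042 ≈ 0.796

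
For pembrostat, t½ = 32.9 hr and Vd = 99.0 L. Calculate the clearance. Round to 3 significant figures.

k = ln 2 / t½ = ln 2 / 32.9 = 0.02107 hr⁻¹
CL = k · V = 0.02107 × 99.0 ≈ 2.09 L/hr

2.09 L/hr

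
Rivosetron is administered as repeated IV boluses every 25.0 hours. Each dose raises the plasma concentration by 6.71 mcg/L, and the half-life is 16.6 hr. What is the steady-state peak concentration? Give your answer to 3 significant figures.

k = ln 2 / 16.6 = 0.04176 hr⁻¹
Fraction remaining after one interval: e^(−kτ) = e^(−0.04176 × 25.0) = 0.3521
R = 1 / (1 − 0.3521) = 1.543
Css,max = 6.71 × 1.543 ≈ 10.4 mcg/L

10.4 mcg/L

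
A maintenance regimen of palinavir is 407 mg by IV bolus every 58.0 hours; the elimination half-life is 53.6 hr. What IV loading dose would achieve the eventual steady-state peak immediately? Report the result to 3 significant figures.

771 mg

k = ln 2 / 53.6 = 0.01293 hr⁻¹
Accumulation ratio R = 1 / (1 − e^(−kτ)) = 1 / (1 − e^(−0.01293×58.0)) = 1 / (1 − 0.4723) = 1.895
Loading dose = maintenance dose × R = 407 × 1.895 ≈ 771 mg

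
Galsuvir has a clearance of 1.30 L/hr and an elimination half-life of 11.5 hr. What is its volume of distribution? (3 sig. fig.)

k = ln 2 / t½ = ln 2 / 11.5 = 0.06027 hr⁻¹
V = CL / k = 1.30 / 0.06027 ≈ 21.6 L

21.6 L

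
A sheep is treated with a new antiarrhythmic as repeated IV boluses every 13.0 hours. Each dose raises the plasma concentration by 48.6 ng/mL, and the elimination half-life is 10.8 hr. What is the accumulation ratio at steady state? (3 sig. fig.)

k = ln 2 / 10.8 = 0.06418 hr⁻¹
Fraction remaining after one interval: e^(−kτ) = e^(−0.06418 × 13.0) = 0.4342
R = 1 / (1 − 0.4342) = 1 / 0.5658 ≈ 1.77

1.77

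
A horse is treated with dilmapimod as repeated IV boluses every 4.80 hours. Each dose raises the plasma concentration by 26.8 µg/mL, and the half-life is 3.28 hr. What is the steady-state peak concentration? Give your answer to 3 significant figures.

k = ln 2 / 3.28 = 0.2113 hr⁻¹
Fraction remaining after one interval: e^(−kτ) = e^(−0.2113 × 4.80) = 0.3626
R = 1 / (1 − 0.3626) = 1.569
Css,max = 26.8 × 1.569 ≈ 42.0 µg/mL

42.0 µg/mL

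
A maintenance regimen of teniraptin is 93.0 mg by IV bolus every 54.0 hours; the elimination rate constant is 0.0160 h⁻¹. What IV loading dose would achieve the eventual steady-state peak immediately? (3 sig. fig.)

161 mg

Accumulation ratio R = 1 / (1 − e^(−kτ)) = 1 / (1 − e^(−0.01600×54.0)) = 1 / (1 − 0.4215) = 1.729
Loading dose = maintenance dose × R = 93.0 × 1.729 ≈ 161 mg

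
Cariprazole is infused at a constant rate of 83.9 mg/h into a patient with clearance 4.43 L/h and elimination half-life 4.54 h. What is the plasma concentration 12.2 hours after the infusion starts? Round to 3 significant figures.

Css = rate / CL = 83.9 / 4.43 = 18.94 µg/mL
k = ln 2 / 4.54 = 0.1527 h⁻¹
C(t) = Css (1 − e^(−kt)) = 18.94 × (1 − e^(−1.863)) = 18.94 × 0.8447 ≈ 16.0 µg/mL

16.0 µg/mL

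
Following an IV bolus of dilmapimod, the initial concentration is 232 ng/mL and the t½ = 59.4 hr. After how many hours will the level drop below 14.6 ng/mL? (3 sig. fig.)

237 hours

k = ln 2 / 59.4 = 0.01167 hr⁻¹
C(t) = C₀ e^(−kt)  ⇒  t = ln(C₀/C) / k
t = ln(232/14.6) / 0.01167 = 2.766 / 0.01167 ≈ 237 hours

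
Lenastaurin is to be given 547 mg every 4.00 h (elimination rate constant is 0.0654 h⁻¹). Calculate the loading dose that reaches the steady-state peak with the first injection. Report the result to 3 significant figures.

Accumulation ratio R = 1 / (1 − e^(−kτ)) = 1 / (1 − e^(−0.06540×4.00)) = 1 / (1 − 0.7698) = 4.344
Loading dose = maintenance dose × R = 547 × 4.344 ≈ 2380 mg

2380 mg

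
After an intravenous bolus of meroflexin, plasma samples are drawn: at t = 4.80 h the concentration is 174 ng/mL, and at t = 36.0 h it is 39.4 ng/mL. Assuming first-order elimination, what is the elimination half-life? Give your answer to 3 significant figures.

14.6 hours

k = ln(C₁/C₂) / (t₂ − t₁) = ln(174/39.4) / (36.0 − 4.80)
  = 1.485 / 31.20 = 0.04761 h⁻¹
t½ = ln 2 / k = ln 2 / 0.04761 ≈ 14.6 hours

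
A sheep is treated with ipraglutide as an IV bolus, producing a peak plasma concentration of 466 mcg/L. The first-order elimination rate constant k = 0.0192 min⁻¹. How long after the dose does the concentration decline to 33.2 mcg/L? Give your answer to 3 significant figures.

C(t) = C₀ e^(−kt)  ⇒  t = ln(C₀/C) / k
t = ln(466/33.2) / 0.01920 = 2.642 / 0.01920 ≈ 138 minutes

138 minutes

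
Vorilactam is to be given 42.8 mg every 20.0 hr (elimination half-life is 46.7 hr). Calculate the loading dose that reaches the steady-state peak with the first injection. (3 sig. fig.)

167 mg

k = ln 2 / 46.7 = 0.01484 hr⁻¹
Accumulation ratio R = 1 / (1 − e^(−kτ)) = 1 / (1 − e^(−0.01484×20.0)) = 1 / (1 − 0.7432) = 3.893
Loading dose = maintenance dose × R = 42.8 × 3.893 ≈ 167 mg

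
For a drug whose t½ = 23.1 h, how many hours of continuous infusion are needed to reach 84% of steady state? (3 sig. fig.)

61.1 hours

k = ln 2 / 23.1 = 0.03001 h⁻¹
f = 1 − e^(−kt)  ⇒  t = −ln(1 − f) / k
t = −ln(1 − 0.84) / 0.03001 = 1.833 / 0.03001 ≈ 61.1 hours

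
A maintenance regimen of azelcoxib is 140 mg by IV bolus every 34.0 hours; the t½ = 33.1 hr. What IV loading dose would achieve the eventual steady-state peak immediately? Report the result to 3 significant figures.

k = ln 2 / 33.1 = 0.02094 hr⁻¹
Accumulation ratio R = 1 / (1 − e^(−kτ)) = 1 / (1 − e^(−0.02094×34.0)) = 1 / (1 − 0.4907) = 1.963
Loading dose = maintenance dose × R = 140 × 1.963 ≈ 275 mg

275 mg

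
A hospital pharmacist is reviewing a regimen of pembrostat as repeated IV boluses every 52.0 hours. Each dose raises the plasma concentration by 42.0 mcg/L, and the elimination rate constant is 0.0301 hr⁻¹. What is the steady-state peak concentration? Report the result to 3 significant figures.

53.1 mcg/L

Fraction remaining after one interval: e^(−kτ) = e^(−0.03010 × 52.0) = 0.2090
R = 1 / (1 − 0.2090) = 1.264
Css,max = 42.0 × 1.264 ≈ 53.1 mcg/L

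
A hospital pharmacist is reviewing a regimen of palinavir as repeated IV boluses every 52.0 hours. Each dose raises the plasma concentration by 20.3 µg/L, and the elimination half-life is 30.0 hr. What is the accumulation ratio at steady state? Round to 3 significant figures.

k = ln 2 / 30.0 = 0.02310 hr⁻¹
Fraction remaining after one interval: e^(−kτ) = e^(−0.02310 × 52.0) = 0.3008
R = 1 / (1 − 0.3008) = 1 / 0.6992 ≈ 1.43

1.43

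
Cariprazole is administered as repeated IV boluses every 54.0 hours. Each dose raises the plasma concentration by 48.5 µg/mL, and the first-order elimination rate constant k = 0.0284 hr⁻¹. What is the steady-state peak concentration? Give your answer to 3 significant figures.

Fraction remaining after one interval: e^(−kτ) = e^(−0.02840 × 54.0) = 0.2158
R = 1 / (1 − 0.2158) = 1.275
Css,max = 48.5 × 1.275 ≈ 61.8 µg/mL

61.8 µg/mL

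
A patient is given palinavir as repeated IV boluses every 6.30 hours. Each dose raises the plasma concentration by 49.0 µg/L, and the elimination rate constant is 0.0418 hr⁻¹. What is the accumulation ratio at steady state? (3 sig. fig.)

4.32

Fraction remaining after one interval: e^(−kτ) = e^(−0.04180 × 6.30) = 0.7685
R = 1 / (1 − 0.7685) = 1 / 0.2315 ≈ 4.32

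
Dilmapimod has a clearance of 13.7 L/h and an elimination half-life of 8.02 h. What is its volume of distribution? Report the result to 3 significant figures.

159 L

k = ln 2 / t½ = ln 2 / 8.02 = 0.08643 h⁻¹
V = CL / k = 13.7 / 0.08643 ≈ 159 L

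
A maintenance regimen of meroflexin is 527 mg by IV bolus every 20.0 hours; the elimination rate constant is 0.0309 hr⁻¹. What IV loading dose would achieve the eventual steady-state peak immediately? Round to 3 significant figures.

1140 mg

Accumulation ratio R = 1 / (1 − e^(−kτ)) = 1 / (1 − e^(−0.03090×20.0)) = 1 / (1 − 0.5390) = 2.169
Loading dose = maintenance dose × R = 527 × 2.169 ≈ 1140 mg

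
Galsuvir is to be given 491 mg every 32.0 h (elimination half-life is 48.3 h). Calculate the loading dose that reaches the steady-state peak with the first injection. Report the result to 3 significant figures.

k = ln 2 / 48.3 = 0.01435 h⁻¹
Accumulation ratio R = 1 / (1 − e^(−kτ)) = 1 / (1 − e^(−0.01435×32.0)) = 1 / (1 − 0.6318) = 2.716
Loading dose = maintenance dose × R = 491 × 2.716 ≈ 1330 mg

1330 mg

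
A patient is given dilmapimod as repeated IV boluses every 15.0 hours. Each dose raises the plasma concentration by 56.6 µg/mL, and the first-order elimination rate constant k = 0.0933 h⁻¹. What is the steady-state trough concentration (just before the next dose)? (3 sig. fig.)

Fraction remaining after one interval: e^(−kτ) = e^(−0.09330 × 15.0) = 0.2467
R = 1 / (1 − 0.2467) = 1.328
Css,max = 56.6 × 1.328 = 75.14 µg/mL
Css,min = Css,max × e^(−kτ) = 75.14 × 0.2467 ≈ 18.5 µg/mL

18.5 µg/mL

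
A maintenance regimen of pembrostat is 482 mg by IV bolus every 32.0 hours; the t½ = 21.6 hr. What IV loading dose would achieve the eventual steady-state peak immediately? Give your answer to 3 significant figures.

751 mg

k = ln 2 / 21.6 = 0.03209 hr⁻¹
Accumulation ratio R = 1 / (1 − e^(−kτ)) = 1 / (1 − e^(−0.03209×32.0)) = 1 / (1 − 0.3581) = 1.558
Loading dose = maintenance dose × R = 482 × 1.558 ≈ 751 mg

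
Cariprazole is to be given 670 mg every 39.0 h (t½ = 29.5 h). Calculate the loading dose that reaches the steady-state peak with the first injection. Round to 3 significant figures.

1120 mg

k = ln 2 / 29.5 = 0.02350 h⁻¹
Accumulation ratio R = 1 / (1 − e^(−kτ)) = 1 / (1 − e^(−0.02350×39.0)) = 1 / (1 − 0.4000) = 1.667
Loading dose = maintenance dose × R = 670 × 1.667 ≈ 1120 mg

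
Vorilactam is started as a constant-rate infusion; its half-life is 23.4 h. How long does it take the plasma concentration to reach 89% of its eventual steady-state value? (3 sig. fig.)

k = ln 2 / 23.4 = 0.02962 h⁻¹
f = 1 − e^(−kt)  ⇒  t = −ln(1 − f) / k
t = −ln(1 − 0.89) / 0.02962 = 2.207 / 0.02962 ≈ 74.5 hours

74.5 hours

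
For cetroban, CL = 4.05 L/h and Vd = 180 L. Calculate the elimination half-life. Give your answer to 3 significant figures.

30.8 hours

k = CL / V = 4.05 / 180 = 0.02250 h⁻¹
t½ = ln 2 / k = ln 2 / 0.02250 ≈ 30.8 hours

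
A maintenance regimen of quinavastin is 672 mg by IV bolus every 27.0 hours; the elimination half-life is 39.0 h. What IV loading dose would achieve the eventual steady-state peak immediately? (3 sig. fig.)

k = ln 2 / 39.0 = 0.01777 h⁻¹
Accumulation ratio R = 1 / (1 − e^(−kτ)) = 1 / (1 − e^(−0.01777×27.0)) = 1 / (1 − 0.6189) = 2.624
Loading dose = maintenance dose × R = 672 × 2.624 ≈ 1760 mg

1760 mg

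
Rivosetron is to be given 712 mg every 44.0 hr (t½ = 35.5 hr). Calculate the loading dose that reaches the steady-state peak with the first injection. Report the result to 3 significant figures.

k = ln 2 / 35.5 = 0.01953 hr⁻¹
Accumulation ratio R = 1 / (1 − e^(−kτ)) = 1 / (1 − e^(−0.01953×44.0)) = 1 / (1 − 0.4235) = 1.735
Loading dose = maintenance dose × R = 712 × 1.735 ≈ 1240 mg

1240 mg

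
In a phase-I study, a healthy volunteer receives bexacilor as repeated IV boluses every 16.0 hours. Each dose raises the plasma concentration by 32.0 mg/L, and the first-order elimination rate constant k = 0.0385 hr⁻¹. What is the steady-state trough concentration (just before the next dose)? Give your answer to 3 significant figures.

37.6 mg/L

Fraction remaining after one interval: e^(−kτ) = e^(−0.03850 × 16.0) = 0.5401
R = 1 / (1 − 0.5401) = 2.174
Css,max = 32.0 × 2.174 = 69.58 mg/L
Css,min = Css,max × e^(−kτ) = 69.58 × 0.5401 ≈ 37.6 mg/L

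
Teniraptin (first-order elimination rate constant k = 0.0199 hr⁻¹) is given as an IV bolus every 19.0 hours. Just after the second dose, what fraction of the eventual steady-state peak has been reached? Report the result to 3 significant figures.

f_n = 1 − e^(−nkτ) = 1 − e^(−2 × 0.01990 × 19.0) = 1 − e^(−0.7562) = 1 − 0.4694 ≈ 0.531

0.531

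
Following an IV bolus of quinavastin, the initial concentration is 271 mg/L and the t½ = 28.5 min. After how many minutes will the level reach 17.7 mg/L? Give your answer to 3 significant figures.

112 minutes

k = ln 2 / 28.5 = 0.02432 min⁻¹
C(t) = C₀ e^(−kt)  ⇒  t = ln(C₀/C) / k
t = ln(271/17.7) / 0.02432 = 2.729 / 0.02432 ≈ 112 minutes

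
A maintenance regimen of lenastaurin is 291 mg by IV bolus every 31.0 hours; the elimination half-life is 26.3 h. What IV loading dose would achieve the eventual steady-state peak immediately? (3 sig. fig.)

521 mg

k = ln 2 / 26.3 = 0.02636 h⁻¹
Accumulation ratio R = 1 / (1 − e^(−kτ)) = 1 / (1 − e^(−0.02636×31.0)) = 1 / (1 − 0.4417) = 1.791
Loading dose = maintenance dose × R = 291 × 1.791 ≈ 521 mg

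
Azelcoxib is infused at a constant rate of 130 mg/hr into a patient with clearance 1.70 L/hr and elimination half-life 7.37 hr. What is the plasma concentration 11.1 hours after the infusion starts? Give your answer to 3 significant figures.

49.5 µg/mL

Css = rate / CL = 130 / 1.70 = 76.47 µg/mL
k = ln 2 / 7.37 = 0.09405 hr⁻¹
C(t) = Css (1 − e^(−kt)) = 76.47 × (1 − e^(−1.044)) = 76.47 × 0.6479 ≈ 49.5 µg/mL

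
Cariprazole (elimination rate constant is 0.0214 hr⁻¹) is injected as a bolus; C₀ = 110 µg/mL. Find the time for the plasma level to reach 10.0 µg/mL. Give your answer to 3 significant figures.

112 hours

C(t) = C₀ e^(−kt)  ⇒  t = ln(C₀/C) / k
t = ln(110/10.0) / 0.02140 = 2.398 / 0.02140 ≈ 112 hours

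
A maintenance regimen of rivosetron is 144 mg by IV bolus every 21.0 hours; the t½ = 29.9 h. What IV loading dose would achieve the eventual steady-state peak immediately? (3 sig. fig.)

374 mg

k = ln 2 / 29.9 = 0.02318 h⁻¹
Accumulation ratio R = 1 / (1 − e^(−kτ)) = 1 / (1 − e^(−0.02318×21.0)) = 1 / (1 − 0.6146) = 2.595
Loading dose = maintenance dose × R = 144 × 2.595 ≈ 374 mg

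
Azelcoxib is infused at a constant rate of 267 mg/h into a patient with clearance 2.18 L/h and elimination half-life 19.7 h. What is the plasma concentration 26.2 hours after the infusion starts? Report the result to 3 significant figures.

73.8 µg/mL

Css = rate / CL = 267 / 2.18 = 122.5 µg/mL
k = ln 2 / 19.7 = 0.03519 h⁻¹
C(t) = Css (1 − e^(−kt)) = 122.5 × (1 − e^(−0.9219)) = 122.5 × 0.6022 ≈ 73.8 µg/mL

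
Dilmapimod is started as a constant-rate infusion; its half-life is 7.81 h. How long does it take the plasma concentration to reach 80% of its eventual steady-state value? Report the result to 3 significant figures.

k = ln 2 / 7.81 = 0.08875 h⁻¹
f = 1 − e^(−kt)  ⇒  t = −ln(1 − f) / k
t = −ln(1 − 0.8) / 0.08875 = 1.609 / 0.08875 ≈ 18.1 hours

18.1 hours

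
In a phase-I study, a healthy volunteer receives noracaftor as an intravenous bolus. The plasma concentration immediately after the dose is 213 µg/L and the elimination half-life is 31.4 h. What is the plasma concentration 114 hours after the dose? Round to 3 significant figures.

k = ln 2 / 31.4 = 0.02207 h⁻¹
C(t) = C₀ e^(−kt) = 213 × e^(−0.02207 × 114) = 213 × e^(−2.517) = 213 × 0.08074 ≈ 17.2 µg/L

17.2 µg/L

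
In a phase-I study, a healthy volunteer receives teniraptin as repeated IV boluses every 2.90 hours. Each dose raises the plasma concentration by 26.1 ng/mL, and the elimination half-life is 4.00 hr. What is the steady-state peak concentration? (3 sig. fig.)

k = ln 2 / 4.00 = 0.1733 hr⁻¹
Fraction remaining after one interval: e^(−kτ) = e^(−0.1733 × 2.90) = 0.6050
R = 1 / (1 − 0.6050) = 2.532
Css,max = 26.1 × 2.532 ≈ 66.1 ng/mL

66.1 ng/mL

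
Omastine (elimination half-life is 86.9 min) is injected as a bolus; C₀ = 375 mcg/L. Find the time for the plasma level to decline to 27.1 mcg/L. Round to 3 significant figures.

329 minutes

k = ln 2 / 86.9 = 0.007976 min⁻¹
C(t) = C₀ e^(−kt)  ⇒  t = ln(C₀/C) / k
t = ln(375/27.1) / 0.007976 = 2.627 / 0.007976 ≈ 329 minutes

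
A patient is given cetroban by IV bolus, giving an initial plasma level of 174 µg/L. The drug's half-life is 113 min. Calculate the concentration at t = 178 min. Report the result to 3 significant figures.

58.4 µg/L

k = ln 2 / 113 = 0.006134 min⁻¹
C(t) = C₀ e^(−kt) = 174 × e^(−0.006134 × 178) = 174 × e^(−1.092) = 174 × 0.3356 ≈ 58.4 µg/L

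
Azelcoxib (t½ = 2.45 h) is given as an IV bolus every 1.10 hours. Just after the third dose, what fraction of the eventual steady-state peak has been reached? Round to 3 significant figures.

k = ln 2 / 2.45 = 0.2829 h⁻¹
f_n = 1 − e^(−nkτ) = 1 − e^(−3 × 0.2829 × 1.10) = 1 − e^(−0.9336) = 1 − 0.3931 ≈ 0.607

0.607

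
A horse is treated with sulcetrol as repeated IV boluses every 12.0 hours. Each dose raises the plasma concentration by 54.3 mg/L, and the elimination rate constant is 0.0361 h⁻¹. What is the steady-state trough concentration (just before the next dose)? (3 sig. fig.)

100 mg/L

Fraction remaining after one interval: e^(−kτ) = e^(−0.03610 × 12.0) = 0.6484
R = 1 / (1 − 0.6484) = 2.844
Css,max = 54.3 × 2.844 = 154.5 mg/L
Css,min = Css,max × e^(−kτ) = 154.5 × 0.6484 ≈ 100 mg/L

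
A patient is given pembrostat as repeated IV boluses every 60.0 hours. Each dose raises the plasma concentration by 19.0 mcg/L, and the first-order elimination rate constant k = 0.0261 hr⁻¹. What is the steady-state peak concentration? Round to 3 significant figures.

24.0 mcg/L

Fraction remaining after one interval: e^(−kτ) = e^(−0.02610 × 60.0) = 0.2089
R = 1 / (1 − 0.2089) = 1.264
Css,max = 19.0 × 1.264 ≈ 24.0 mcg/L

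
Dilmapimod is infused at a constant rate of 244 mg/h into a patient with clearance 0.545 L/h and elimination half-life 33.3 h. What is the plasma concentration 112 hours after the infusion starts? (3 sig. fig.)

Css = rate / CL = 244 / 0.545 = 447.7 mg/L
k = ln 2 / 33.3 = 0.02082 h⁻¹
C(t) = Css (1 − e^(−kt)) = 447.7 × (1 − e^(−2.331)) = 447.7 × 0.9028 ≈ 404 mg/L

404 mg/L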